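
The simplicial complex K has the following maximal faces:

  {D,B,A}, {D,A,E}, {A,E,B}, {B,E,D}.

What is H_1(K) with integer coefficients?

H_1 ≅ 0.

We work with the vertex ordering A < B < D < E. The simplices of K, each written with vertices in increasing order, are:

  0-simplices (4): A, B, D, E
  1-simplices (6): AB, AD, AE, BD, BE, DE
  2-simplices (4): ABD, ABE, ADE, BDE

giving chain groups C_0 ≅ Z^4, C_1 ≅ Z^6, C_2 ≅ Z^4.

Boundary ∂_1: C_1 → C_0 maps an edge to its endpoints' difference, ∂[p,q] = q − p.
This gives a 4×6 integer matrix of rank 3; reducing to Smith normal form yields diagonal entries (1,1,1).

∂_2: C_2 → C_1 maps a triangle to the signed sum of its edges. For instance
  ∂ADE = DE − AE + AD,
  ∂ABD = BD − AD + AB.
The resulting 6×4 matrix has rank 3, and its Smith normal form has invariant factors (1,1,1).

From H_k ≅ ker(∂_k) / im(∂_{k+1}) we obtain:

  H_1: rank ker ∂_1 − rank ∂_2 = (6 − 3) − 3 = 0, and the invariant factors of ∂_2 are all 1, so H_1 = 0.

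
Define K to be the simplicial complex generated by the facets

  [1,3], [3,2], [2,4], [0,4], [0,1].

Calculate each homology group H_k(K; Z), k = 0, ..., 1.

H_0 ≅ Z,  H_1 ≅ Z.

Order the vertices as 0 < 1 < 2 < 3 < 4. Listing each simplex with vertices in this order, K has dimension 1 with simplices:

  0-simplices (5): [0], [1], [2], [3], [4]
  1-simplices (5): [0,1], [0,4], [1,3], [2,3], [2,4]

so the chain groups are C_0 ≅ Z^5, C_1 ≅ Z^5.

Boundary ∂_1: C_1 → C_0 sends each edge [p,q] (with p < q) to q − p. For instance
  ∂[0,1] = [1] − [0].
The resulting 5×5 matrix has rank 4, and its Smith normal form has invariant factors (1,1,1,1).

Reading off H_k = ker ∂_k / im ∂_{k+1}:

  H_0: rank C_0 − rank ∂_1 = 5 − 4 = 1, and the invariant factors of ∂_1 are all 1, so H_0 = Z.
  H_1: rank ker ∂_1 − rank ∂_2 = (5 − 4) − 0 = 1, and there is no ∂_2, so H_1 = Z.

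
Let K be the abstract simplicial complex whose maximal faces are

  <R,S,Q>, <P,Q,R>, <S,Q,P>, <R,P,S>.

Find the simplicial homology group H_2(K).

Fix the vertex order P < Q < R < S and write every simplex with vertices in increasing order. Then dim K = 2 and the simplices of K are:

  0-simplices (4): P, Q, R, S
  1-simplices (6): PQ, PR, PS, QR, QS, RS
  2-simplices (4): PQR, PQS, PRS, QRS

so the chain groups are C_0 ≅ Z^4, C_1 ≅ Z^6, C_2 ≅ Z^4.

Boundary ∂_1: C_1 → C_0 maps an edge to its endpoints' difference, ∂[p,q] = q − p.
This gives a 4×6 integer matrix of rank 3; reducing to Smith normal form yields diagonal entries (1,1,1).

Boundary ∂_2: C_2 → C_1 acts by ∂[p,q,r] = [q,r] − [p,r] + [p,q]. For instance
  ∂PQR = QR − PR + PQ,
  ∂PRS = RS − PS + PR.
This gives a 6×4 integer matrix of rank 3; reducing to Smith normal form yields diagonal entries (1,1,1).

Now H_k = ker ∂_k / im ∂_{k+1}, so:

  H_2: rank ker ∂_2 − rank ∂_3 = (4 − 3) − 0 = 1, and there is no ∂_3, so H_2 ≅ Z.

H_2 = Z.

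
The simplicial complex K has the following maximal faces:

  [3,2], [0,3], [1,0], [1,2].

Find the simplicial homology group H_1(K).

H_1 ≅ Z.

Take the total order 0 < 1 < 2 < 3 on the vertex set. Then K (dimension 1) consists of the simplices:

  0-simplices (4): [0], [1], [2], [3]
  1-simplices (4): [0,1], [0,3], [1,2], [2,3]

so the chain groups are C_0 ≅ Z^4, C_1 ≅ Z^4.

Boundary ∂_1: C_1 → C_0 maps an edge to its endpoints' difference, ∂[p,q] = q − p. For instance
  ∂[2,3] = [3] − [2].
The 4×4 boundary matrix has rank 3 and Smith normal form diag(1,1,1).

From H_k ≅ ker(∂_k) / im(∂_{k+1}) we obtain:

  H_1: rank ker ∂_1 − rank ∂_2 = (4 − 3) − 0 = 1, and there is no ∂_2, so H_1 = Z.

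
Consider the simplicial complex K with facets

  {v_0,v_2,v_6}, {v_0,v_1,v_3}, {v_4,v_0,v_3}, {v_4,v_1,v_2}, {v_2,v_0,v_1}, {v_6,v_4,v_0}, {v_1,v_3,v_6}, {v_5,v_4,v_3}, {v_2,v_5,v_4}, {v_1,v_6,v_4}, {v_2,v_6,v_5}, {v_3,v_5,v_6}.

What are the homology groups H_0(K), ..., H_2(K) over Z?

H_0 ≅ Z,  H_1 ≅ Z/2,  H_2 = 0.

Order the vertices as v_0 < v_1 < v_2 < v_3 < v_4 < v_5 < v_6. Listing each simplex with vertices in this order, K has dimension 2 with simplices:

  0-simplices (7): [v_0], [v_1], [v_2], [v_3], [v_4], [v_5], [v_6]
  1-simplices (18): (18 of them)
  2-simplices (12): (12 of them)

giving chain groups C_0 ≅ Z^7, C_1 ≅ Z^18, C_2 ≅ Z^12.

The boundary map ∂_1: C_1 → C_0 sends each edge [p,q] (with p < q) to q − p. For instance
  ∂[v_4,v_5] = [v_5] − [v_4].
As a 7×18 matrix over Z this has rank 6, with invariant factors (1,1,1,1,1,1).

Boundary ∂_2: C_2 → C_1 acts by ∂[p,q,r] = [q,r] − [p,r] + [p,q]. For instance
  ∂[v_1,v_3,v_6] = [v_3,v_6] − [v_1,v_6] + [v_1,v_3],
  ∂[v_3,v_4,v_5] = [v_4,v_5] − [v_3,v_5] + [v_3,v_4].
This gives a 18×12 integer matrix of rank 12; reducing to Smith normal form yields diagonal entries (1,1,1,1,1,1,1,1,1,1,1,2).

Reading off H_k = ker ∂_k / im ∂_{k+1}:

  H_0: rank C_0 − rank ∂_1 = 7 − 6 = 1, and the invariant factors of ∂_1 are all 1, so H_0 = Z.
  H_1: rank ker ∂_1 − rank ∂_2 = (18 − 6) − 12 = 0, and ∂_2 has invariant factor 2 > 1, so H_1 = Z/2.
  H_2: rank ker ∂_2 − rank ∂_3 = (12 − 12) − 0 = 0, and there is no ∂_3, so H_2 = 0.

As a check, the Euler characteristic is 7 − 18 + 12 = 1, which agrees with 1 − 0 + 0 = 1.
(K is a triangulation of the real projective plane RP^2.)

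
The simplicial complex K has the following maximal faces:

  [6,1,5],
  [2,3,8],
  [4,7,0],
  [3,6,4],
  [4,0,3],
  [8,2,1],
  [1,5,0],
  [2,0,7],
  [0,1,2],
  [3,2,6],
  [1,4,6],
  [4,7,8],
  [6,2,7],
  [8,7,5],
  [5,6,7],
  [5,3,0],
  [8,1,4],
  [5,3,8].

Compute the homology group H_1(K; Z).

Take the total order 0 < 1 < 2 < 3 < 4 < 5 < 6 < 7 < 8 on the vertex set. Then K (dimension 2) consists of the simplices:

  0-simplices (9): [0], [1], [2], [3], [4], [5], [6], [7], [8]
  1-simplices (27): (27 of them)
  2-simplices (18): [0,1,2], [0,1,5], [0,2,7], [0,3,4], [0,3,5], [0,4,7], [1,2,8], [1,4,6], [1,4,8], [1,5,6], [2,3,6], [2,3,8], [2,6,7], [3,4,6], [3,5,8], [4,7,8], [5,6,7], [5,7,8]

giving chain groups C_0 ≅ Z^9, C_1 ≅ Z^27, C_2 ≅ Z^18.

∂_1: C_1 → C_0 sends each edge [p,q] (with p < q) to q − p.
The 9×27 boundary matrix has rank 8 and Smith normal form diag(1,1,1,1,1,1,1,1).

The boundary map ∂_2: C_2 → C_1 maps a triangle to the signed sum of its edges. For instance
  ∂[0,3,4] = [3,4] − [0,4] + [0,3],
  ∂[2,3,6] = [3,6] − [2,6] + [2,3].
The resulting 27×18 matrix has rank 17, and its Smith normal form has invariant factors (1,1,1,1,1,1,1,1,1,1,1,1,1,1,1,1,1).

Now H_k = ker ∂_k / im ∂_{k+1}, so:

  H_1: rank ker ∂_1 − rank ∂_2 = (27 − 8) − 17 = 2, and the invariant factors of ∂_2 are all 1, so H_1 = Z^2.

H_1 ≅ Z^2.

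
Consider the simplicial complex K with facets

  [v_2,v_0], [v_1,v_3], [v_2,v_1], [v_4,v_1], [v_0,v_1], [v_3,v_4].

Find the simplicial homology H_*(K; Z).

H_0 ≅ Z,  H_1 ≅ Z^2.

Order the vertices as v_0 < v_1 < v_2 < v_3 < v_4. Listing each simplex with vertices in this order, K has dimension 1 with simplices:

  0-simplices (5): [v_0], [v_1], [v_2], [v_3], [v_4]
  1-simplices (6): [v_0,v_1], [v_0,v_2], [v_1,v_2], [v_1,v_3], [v_1,v_4], [v_3,v_4]

so the chain groups are C_0 ≅ Z^5, C_1 ≅ Z^6.

Boundary ∂_1: C_1 → C_0 sends each edge [p,q] (with p < q) to q − p. For instance
  ∂[v_1,v_3] = [v_3] − [v_1].
As a 5×6 matrix over Z this has rank 4, with invariant factors (1,1,1,1).

Reading off H_k = ker ∂_k / im ∂_{k+1}:

  H_0: rank C_0 − rank ∂_1 = 5 − 4 = 1, and the invariant factors of ∂_1 are all 1, so H_0 ≅ Z.
  H_1: rank ker ∂_1 − rank ∂_2 = (6 − 4) − 0 = 2, and there is no ∂_2, so H_1 ≅ Z^2.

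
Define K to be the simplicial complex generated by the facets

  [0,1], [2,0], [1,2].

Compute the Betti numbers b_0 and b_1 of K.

We work with the vertex ordering 0 < 1 < 2. The simplices of K, each written with vertices in increasing order, are:

  0-simplices (3): [0], [1], [2]
  1-simplices (3): [0,1], [0,2], [1,2]

giving chain groups C_0 ≅ Z^3, C_1 ≅ Z^3.

∂_1: C_1 → C_0 sends each edge [p,q] (with p < q) to q − p.
This gives a 3×3 integer matrix of rank 2; reducing to Smith normal form yields diagonal entries (1,1).

Computing H_k = (kernel of ∂_k) / (image of ∂_{k+1}):

  H_0: rank C_0 − rank ∂_1 = 3 − 2 = 1, and the invariant factors of ∂_1 are all 1, so H_0 = Z.
  H_1: rank ker ∂_1 − rank ∂_2 = (3 − 2) − 0 = 1, and there is no ∂_2, so H_1 = Z.

Hence the Betti numbers are b_0 = 1, b_1 = 1.

b_0 = 1, b_1 = 1.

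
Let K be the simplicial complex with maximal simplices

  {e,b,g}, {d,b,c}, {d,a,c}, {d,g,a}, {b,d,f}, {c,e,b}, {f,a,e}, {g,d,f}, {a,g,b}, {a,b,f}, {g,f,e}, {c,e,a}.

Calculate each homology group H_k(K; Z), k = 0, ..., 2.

Fix the vertex order a < b < c < d < e < f < g and write every simplex with vertices in increasing order. Then dim K = 2 and the simplices of K are:

  0-simplices (7): a, b, c, d, e, f, g
  1-simplices (18): ab, ac, ad, ae, af, ag, bc, bd, be, bf, bg, cd, ce, df, dg, ef, eg, fg
  2-simplices (12): abf, abg, acd, ace, adg, aef, bcd, bce, bdf, beg, dfg, efg

giving chain groups C_0 ≅ Z^7, C_1 ≅ Z^18, C_2 ≅ Z^12.

The boundary map ∂_1: C_1 → C_0 is given by ∂[p,q] = [q] − [p]. For instance
  ∂ad = d − a.
The 7×18 boundary matrix has rank 6 and Smith normal form diag(1,1,1,1,1,1).

Boundary ∂_2: C_2 → C_1 sends each 2-simplex [p,q,r] to [q,r] − [p,r] + [p,q]. For instance
  ∂bce = ce − be + bc,
  ∂bdf = df − bf + bd.
As a 18×12 matrix over Z this has rank 12, with invariant factors (1,1,1,1,1,1,1,1,1,1,1,2).

Computing H_k = (kernel of ∂_k) / (image of ∂_{k+1}):

  H_0: rank C_0 − rank ∂_1 = 7 − 6 = 1, and the invariant factors of ∂_1 are all 1, so H_0 = Z.
  H_1: rank ker ∂_1 − rank ∂_2 = (18 − 6) − 12 = 0, and ∂_2 has invariant factor 2 > 1, so H_1 = Z/2Z.
  H_2: rank ker ∂_2 − rank ∂_3 = (12 − 12) − 0 = 0, and there is no ∂_3, so H_2 = 0.

As a check, the Euler characteristic is 7 − 18 + 12 = 1, which agrees with 1 − 0 + 0 = 1.

H_0 = Z,  H_1 = Z/2Z,  H_2 = 0.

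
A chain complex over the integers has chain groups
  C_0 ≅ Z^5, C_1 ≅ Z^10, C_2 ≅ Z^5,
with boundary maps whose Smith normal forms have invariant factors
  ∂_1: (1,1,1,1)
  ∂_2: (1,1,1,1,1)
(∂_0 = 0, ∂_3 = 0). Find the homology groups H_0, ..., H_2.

H_0 = Z,  H_1 = Z,  H_2 = 0.

H_0: b_0 = 5 − 0 − 4 = 1; torsion from ∂_1 factors > 1: none. So H_0 = Z.
H_1: b_1 = 10 − 4 − 5 = 1; torsion from ∂_2 factors > 1: none. So H_1 = Z.
H_2: b_2 = 5 − 5 − 0 = 0; torsion from ∂_3 factors > 1: none. So H_2 = 0.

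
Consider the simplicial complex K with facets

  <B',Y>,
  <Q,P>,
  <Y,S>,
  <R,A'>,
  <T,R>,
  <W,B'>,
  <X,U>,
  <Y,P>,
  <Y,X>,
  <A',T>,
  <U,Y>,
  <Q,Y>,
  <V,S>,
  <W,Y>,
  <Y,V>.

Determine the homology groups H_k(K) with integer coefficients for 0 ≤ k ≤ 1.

H_0 ≅ Z^2,  H_1 ≅ Z^5.

Take the total order P < Q < R < S < T < U < V < W < X < Y < A' < B' on the vertex set. Then K (dimension 1) consists of the simplices:

  0-simplices (12): [P], [Q], [R], [S], [T], [U], [V], [W], [X], [Y], [A'], [B']
  1-simplices (15): [P,Q], [P,Y], [Q,Y], [R,T], [R,A'], [S,V], [S,Y], [T,A'], [U,X], [U,Y], [V,Y], [W,Y], [W,B'], [X,Y], [Y,B']

so the chain groups are C_0 ≅ Z^12, C_1 ≅ Z^15.

The boundary map ∂_1: C_1 → C_0 maps an edge to its endpoints' difference, ∂[p,q] = q − p. For instance
  ∂[P,Q] = [Q] − [P].
This gives a 12×15 integer matrix of rank 10; reducing to Smith normal form yields diagonal entries (1,1,1,1,1,1,1,1,1,1).

Reading off H_k = ker ∂_k / im ∂_{k+1}:

  H_0: rank C_0 − rank ∂_1 = 12 − 10 = 2, and the invariant factors of ∂_1 are all 1, so H_0 = Z^2.
  H_1: rank ker ∂_1 − rank ∂_2 = (15 − 10) − 0 = 5, and there is no ∂_2, so H_1 = Z^5.

As a check, the Euler characteristic is 12 − 15 = -3, which agrees with 2 − 5 = -3.
(K is a triangulation of the disjoint union of the circle S^1 and a wedge of 4 circles.)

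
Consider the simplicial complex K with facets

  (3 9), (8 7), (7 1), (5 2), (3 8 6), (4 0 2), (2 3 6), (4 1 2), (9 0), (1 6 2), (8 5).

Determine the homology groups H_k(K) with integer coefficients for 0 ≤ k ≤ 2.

H_0 = Z,  H_1 = Z^3,  H_2 = 0.

We work with the vertex ordering 0 < 1 < 2 < 3 < 4 < 5 < 6 < 7 < 8 < 9. The simplices of K, each written with vertices in increasing order, are:

  0-simplices (10): [0], [1], [2], [3], [4], [5], [6], [7], [8], [9]
  1-simplices (17): [0,2], [0,4], [0,9], [1,2], [1,4], [1,6], [1,7], [2,3], [2,4], [2,5], [2,6], [3,6], [3,8], [3,9], [5,8], [6,8], [7,8]
  2-simplices (5): [0,2,4], [1,2,4], [1,2,6], [2,3,6], [3,6,8]

so the chain groups are C_0 ≅ Z^10, C_1 ≅ Z^17, C_2 ≅ Z^5.

The boundary map ∂_1: C_1 → C_0 maps an edge to its endpoints' difference, ∂[p,q] = q − p.
As a 10×17 matrix over Z this has rank 9, with invariant factors (1,1,1,1,1,1,1,1,1).

Boundary ∂_2: C_2 → C_1 maps a triangle to the signed sum of its edges. For instance
  ∂[1,2,4] = [2,4] − [1,4] + [1,2],
  ∂[2,3,6] = [3,6] − [2,6] + [2,3].
The 17×5 boundary matrix has rank 5 and Smith normal form diag(1,1,1,1,1).

Now H_k = ker ∂_k / im ∂_{k+1}, so:

  H_0: rank C_0 − rank ∂_1 = 10 − 9 = 1, and the invariant factors of ∂_1 are all 1, so H_0 = Z.
  H_1: rank ker ∂_1 − rank ∂_2 = (17 − 9) − 5 = 3, and the invariant factors of ∂_2 are all 1, so H_1 = Z^3.
  H_2: rank ker ∂_2 − rank ∂_3 = (5 − 5) − 0 = 0, and there is no ∂_3, so H_2 = 0.

As a check, the Euler characteristic is 10 − 17 + 5 = -2, which agrees with 1 − 3 + 0 = -2.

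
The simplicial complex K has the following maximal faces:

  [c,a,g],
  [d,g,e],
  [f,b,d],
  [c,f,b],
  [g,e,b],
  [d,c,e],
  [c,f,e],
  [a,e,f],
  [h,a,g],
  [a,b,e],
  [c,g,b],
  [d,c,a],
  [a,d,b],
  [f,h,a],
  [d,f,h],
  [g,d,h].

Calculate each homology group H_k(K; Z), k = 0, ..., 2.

Take the total order a < b < c < d < e < f < g < h on the vertex set. Then K (dimension 2) consists of the simplices:

  0-simplices (8): a, b, c, d, e, f, g, h
  1-simplices (24): ab, ac, ad, ae, af, ag, ah, bc, bd, be, bf, bg, cd, ce, cf, cg, de, df, dg, dh, ef, eg, fh, gh
  2-simplices (16): abd, abe, acd, acg, aef, afh, agh, bcf, bcg, bdf, beg, cde, cef, deg, dfh, dgh

giving chain groups C_0 ≅ Z^8, C_1 ≅ Z^24, C_2 ≅ Z^16.

The boundary map ∂_1: C_1 → C_0 is given by ∂[p,q] = [q] − [p].
This gives a 8×24 integer matrix of rank 7; reducing to Smith normal form yields diagonal entries (1,1,1,1,1,1,1).

The boundary map ∂_2: C_2 → C_1 acts by ∂[p,q,r] = [q,r] − [p,r] + [p,q]. For instance
  ∂bcf = cf − bf + bc,
  ∂acg = cg − ag + ac.
The resulting 24×16 matrix has rank 15, and its Smith normal form has invariant factors (1,1,1,1,1,1,1,1,1,1,1,1,1,1,1).

Computing H_k = (kernel of ∂_k) / (image of ∂_{k+1}):

  H_0: rank C_0 − rank ∂_1 = 8 − 7 = 1, and the invariant factors of ∂_1 are all 1, so H_0 ≅ Z.
  H_1: rank ker ∂_1 − rank ∂_2 = (24 − 7) − 15 = 2, and the invariant factors of ∂_2 are all 1, so H_1 ≅ Z^2.
  H_2: rank ker ∂_2 − rank ∂_3 = (16 − 15) − 0 = 1, and there is no ∂_3, so H_2 ≅ Z.

H_0 = Z,  H_1 = Z^2,  H_2 = Z.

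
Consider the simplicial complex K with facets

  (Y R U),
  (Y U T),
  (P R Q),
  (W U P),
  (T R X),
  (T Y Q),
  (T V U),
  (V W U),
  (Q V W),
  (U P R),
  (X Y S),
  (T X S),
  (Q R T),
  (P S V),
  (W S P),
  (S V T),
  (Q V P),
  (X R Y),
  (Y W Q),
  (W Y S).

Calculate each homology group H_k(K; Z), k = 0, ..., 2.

Order the vertices as P < Q < R < S < T < U < V < W < X < Y. Listing each simplex with vertices in this order, K has dimension 2 with simplices:

  0-simplices (10): P, Q, R, S, T, U, V, W, X, Y
  1-simplices (30): PQ, PR, PS, PU, PV, PW, QR, QT, QV, QW, QY, RT, RU, RX, RY, ST, SV, SW, SX, SY, TU, TV, TX, TY, UV, UW, UY, VW, WY, XY
  2-simplices (20): PQR, PQV, PRU, PSV, PSW, PUW, QRT, QTY, QVW, QWY, RTX, RUY, RXY, STV, STX, SWY, SXY, TUV, TUY, UVW

giving chain groups C_0 ≅ Z^10, C_1 ≅ Z^30, C_2 ≅ Z^20.

∂_1: C_1 → C_0 is given by ∂[p,q] = [q] − [p]. For instance
  ∂TY = Y − T.
The resulting 10×30 matrix has rank 9, and its Smith normal form has invariant factors (1,1,1,1,1,1,1,1,1).

The boundary map ∂_2: C_2 → C_1 sends each 2-simplex [p,q,r] to [q,r] − [p,r] + [p,q]. For instance
  ∂PRU = RU − PU + PR,
  ∂PSV = SV − PV + PS.
This gives a 30×20 integer matrix of rank 20; reducing to Smith normal form yields diagonal entries (1,1,1,1,1,1,1,1,1,1,1,1,1,1,1,1,1,1,1,2).

Now H_k = ker ∂_k / im ∂_{k+1}, so:

  H_0: rank C_0 − rank ∂_1 = 10 − 9 = 1, and the invariant factors of ∂_1 are all 1, so H_0 = Z.
  H_1: rank ker ∂_1 − rank ∂_2 = (30 − 9) − 20 = 1, and ∂_2 has invariant factor 2 > 1, so H_1 = Z × Z/2.
  H_2: rank ker ∂_2 − rank ∂_3 = (20 − 20) − 0 = 0, and there is no ∂_3, so H_2 = 0.

(K is a triangulation of the Klein bottle.)

H_0 ≅ Z,  H_1 ≅ Z × Z/2,  H_2 = 0.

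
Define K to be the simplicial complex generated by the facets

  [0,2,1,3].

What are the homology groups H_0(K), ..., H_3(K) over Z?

Order the vertices as 0 < 1 < 2 < 3. Listing each simplex with vertices in this order, K has dimension 3 with simplices:

  0-simplices (4): [0], [1], [2], [3]
  1-simplices (6): [0,1], [0,2], [0,3], [1,2], [1,3], [2,3]
  2-simplices (4): [0,1,2], [0,1,3], [0,2,3], [1,2,3]
  3-simplices (1): [0,1,2,3]

so the chain groups are C_0 ≅ Z^4, C_1 ≅ Z^6, C_2 ≅ Z^4, C_3 ≅ Z^1.

The boundary map ∂_1: C_1 → C_0 is given by ∂[p,q] = [q] − [p]. For instance
  ∂[2,3] = [3] − [2].
As a 4×6 matrix over Z this has rank 3, with invariant factors (1,1,1).

Boundary ∂_2: C_2 → C_1 maps a triangle to the signed sum of its edges. For instance
  ∂[0,2,3] = [2,3] − [0,3] + [0,2],
  ∂[0,1,2] = [1,2] − [0,2] + [0,1].
The 6×4 boundary matrix has rank 3 and Smith normal form diag(1,1,1).

Boundary ∂_3: C_3 → C_2 sends each 3-simplex σ to the alternating sum Σ_i (−1)^i (σ with its i-th vertex removed). For instance
  ∂[0,1,2,3] = [1,2,3] − [0,2,3] + [0,1,3] − [0,1,2].
As a 4×1 matrix over Z this has rank 1, with invariant factors (1).

Reading off H_k = ker ∂_k / im ∂_{k+1}:

  H_0: rank C_0 − rank ∂_1 = 4 − 3 = 1, and the invariant factors of ∂_1 are all 1, so H_0 ≅ Z.
  H_1: rank ker ∂_1 − rank ∂_2 = (6 − 3) − 3 = 0, and the invariant factors of ∂_2 are all 1, so H_1 ≅ 0.
  H_2: rank ker ∂_2 − rank ∂_3 = (4 − 3) − 1 = 0, and the invariant factors of ∂_3 are all 1, so H_2 ≅ 0.
  H_3: rank ker ∂_3 − rank ∂_4 = (1 − 1) − 0 = 0, and there is no ∂_4, so H_3 ≅ 0.

H_0 = Z,  H_1 = 0,  H_2 = 0,  H_3 = 0.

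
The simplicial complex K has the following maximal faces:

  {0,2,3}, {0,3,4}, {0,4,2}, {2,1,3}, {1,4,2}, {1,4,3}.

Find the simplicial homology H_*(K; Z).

Order the vertices as 0 < 1 < 2 < 3 < 4. Listing each simplex with vertices in this order, K has dimension 2 with simplices:

  0-simplices (5): [0], [1], [2], [3], [4]
  1-simplices (9): [0,2], [0,3], [0,4], [1,2], [1,3], [1,4], [2,3], [2,4], [3,4]
  2-simplices (6): [0,2,3], [0,2,4], [0,3,4], [1,2,3], [1,2,4], [1,3,4]

so the chain groups are C_0 ≅ Z^5, C_1 ≅ Z^9, C_2 ≅ Z^6.

Boundary ∂_1: C_1 → C_0 is given by ∂[p,q] = [q] − [p]. For instance
  ∂[2,3] = [3] − [2].
The 5×9 boundary matrix has rank 4 and Smith normal form diag(1,1,1,1).

∂_2: C_2 → C_1 sends each 2-simplex [p,q,r] to [q,r] − [p,r] + [p,q]. For instance
  ∂[1,2,3] = [2,3] − [1,3] + [1,2],
  ∂[1,3,4] = [3,4] − [1,4] + [1,3].
As a 9×6 matrix over Z this has rank 5, with invariant factors (1,1,1,1,1).

Reading off H_k = ker ∂_k / im ∂_{k+1}:

  H_0: rank C_0 − rank ∂_1 = 5 − 4 = 1, and the invariant factors of ∂_1 are all 1, so H_0 ≅ Z.
  H_1: rank ker ∂_1 − rank ∂_2 = (9 − 4) − 5 = 0, and the invariant factors of ∂_2 are all 1, so H_1 ≅ 0.
  H_2: rank ker ∂_2 − rank ∂_3 = (6 − 5) − 0 = 1, and there is no ∂_3, so H_2 ≅ Z.

As a check, the Euler characteristic is 5 − 9 + 6 = 2, which agrees with 1 − 0 + 1 = 2.

H_0 = Z,  H_1 = 0,  H_2 = Z.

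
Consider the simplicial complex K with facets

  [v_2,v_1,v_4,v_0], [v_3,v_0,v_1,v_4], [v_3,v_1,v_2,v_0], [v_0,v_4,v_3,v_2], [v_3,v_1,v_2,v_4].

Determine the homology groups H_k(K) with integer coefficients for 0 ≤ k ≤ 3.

H_0 ≅ Z,  H_1 = 0,  H_2 = 0,  H_3 ≅ Z.

K has 5 vertices, 10 edges, 10 triangles, 5 3-simplices.
rank ∂_0 = 0, rank ∂_1 = 4 ⇒ b_0 = 5 − 0 − 4 = 1; all invariant factors of ∂_1 are 1 so no torsion. So H_0 = Z.
rank ∂_1 = 4, rank ∂_2 = 6 ⇒ b_1 = 10 − 4 − 6 = 0; all invariant factors of ∂_2 are 1 so no torsion. So H_1 = 0.
rank ∂_2 = 6, rank ∂_3 = 4 ⇒ b_2 = 10 − 6 − 4 = 0; all invariant factors of ∂_3 are 1 so no torsion. So H_2 = 0.
rank ∂_3 = 4, rank ∂_4 = 0 ⇒ b_3 = 5 − 4 − 0 = 1. So H_3 = Z.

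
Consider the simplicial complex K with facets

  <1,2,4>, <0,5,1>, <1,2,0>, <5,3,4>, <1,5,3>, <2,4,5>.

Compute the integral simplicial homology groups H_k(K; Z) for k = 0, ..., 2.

Take the total order 0 < 1 < 2 < 3 < 4 < 5 on the vertex set. Then K (dimension 2) consists of the simplices:

  0-simplices (6): [0], [1], [2], [3], [4], [5]
  1-simplices (12): [0,1], [0,2], [0,5], [1,2], [1,3], [1,4], [1,5], [2,4], [2,5], [3,4], [3,5], [4,5]
  2-simplices (6): [0,1,2], [0,1,5], [1,2,4], [1,3,5], [2,4,5], [3,4,5]

giving chain groups C_0 ≅ Z^6, C_1 ≅ Z^12, C_2 ≅ Z^6.

The boundary map ∂_1: C_1 → C_0 sends each edge [p,q] (with p < q) to q − p. For instance
  ∂[0,5] = [5] − [0].
As a 6×12 matrix over Z this has rank 5, with invariant factors (1,1,1,1,1).

The boundary map ∂_2: C_2 → C_1 sends each 2-simplex [p,q,r] to [q,r] − [p,r] + [p,q]. For instance
  ∂[0,1,5] = [1,5] − [0,5] + [0,1],
  ∂[1,2,4] = [2,4] − [1,4] + [1,2].
The resulting 12×6 matrix has rank 6, and its Smith normal form has invariant factors (1,1,1,1,1,1).

Computing H_k = (kernel of ∂_k) / (image of ∂_{k+1}):

  H_0: rank C_0 − rank ∂_1 = 6 − 5 = 1, and the invariant factors of ∂_1 are all 1, so H_0 ≅ Z.
  H_1: rank ker ∂_1 − rank ∂_2 = (12 − 5) − 6 = 1, and the invariant factors of ∂_2 are all 1, so H_1 ≅ Z.
  H_2: rank ker ∂_2 − rank ∂_3 = (6 − 6) − 0 = 0, and there is no ∂_3, so H_2 ≅ 0.

(K is a triangulation of the cylinder S^1 x I.)

H_0 = Z,  H_1 = Z,  H_2 = 0.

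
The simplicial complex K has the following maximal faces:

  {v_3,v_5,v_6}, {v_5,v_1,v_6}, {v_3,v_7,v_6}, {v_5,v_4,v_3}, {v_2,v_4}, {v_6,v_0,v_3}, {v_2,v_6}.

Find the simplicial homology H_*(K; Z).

H_0 = Z,  H_1 = Z,  H_2 = 0.

K has 8 vertices, 13 edges, 5 triangles.
rank ∂_0 = 0, rank ∂_1 = 7 ⇒ b_0 = 8 − 0 − 7 = 1; all invariant factors of ∂_1 are 1 so no torsion. So H_0 ≅ Z.
rank ∂_1 = 7, rank ∂_2 = 5 ⇒ b_1 = 13 − 7 − 5 = 1; all invariant factors of ∂_2 are 1 so no torsion. So H_1 ≅ Z.
rank ∂_2 = 5, rank ∂_3 = 0 ⇒ b_2 = 5 − 5 − 0 = 0. So H_2 ≅ 0.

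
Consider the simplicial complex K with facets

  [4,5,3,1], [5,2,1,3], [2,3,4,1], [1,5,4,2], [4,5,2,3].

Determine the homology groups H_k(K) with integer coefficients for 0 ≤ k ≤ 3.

H_0 = Z,  H_1 = 0,  H_2 = 0,  H_3 = Z.

K has 5 vertices, 10 edges, 10 triangles, 5 3-simplices.
rank ∂_0 = 0, rank ∂_1 = 4 ⇒ b_0 = 5 − 0 − 4 = 1; all invariant factors of ∂_1 are 1 so no torsion. So H_0 = Z.
rank ∂_1 = 4, rank ∂_2 = 6 ⇒ b_1 = 10 − 4 − 6 = 0; all invariant factors of ∂_2 are 1 so no torsion. So H_1 = 0.
rank ∂_2 = 6, rank ∂_3 = 4 ⇒ b_2 = 10 − 6 − 4 = 0; all invariant factors of ∂_3 are 1 so no torsion. So H_2 = 0.
rank ∂_3 = 4, rank ∂_4 = 0 ⇒ b_3 = 5 − 4 − 0 = 1. So H_3 = Z.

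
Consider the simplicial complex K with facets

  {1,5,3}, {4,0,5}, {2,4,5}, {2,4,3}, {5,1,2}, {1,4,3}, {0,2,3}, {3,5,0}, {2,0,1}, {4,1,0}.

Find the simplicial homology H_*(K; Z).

Order the vertices as 0 < 1 < 2 < 3 < 4 < 5. Listing each simplex with vertices in this order, K has dimension 2 with simplices:

  0-simplices (6): [0], [1], [2], [3], [4], [5]
  1-simplices (15): [0,1], [0,2], [0,3], [0,4], [0,5], [1,2], [1,3], [1,4], [1,5], [2,3], [2,4], [2,5], [3,4], [3,5], [4,5]
  2-simplices (10): [0,1,2], [0,1,4], [0,2,3], [0,3,5], [0,4,5], [1,2,5], [1,3,4], [1,3,5], [2,3,4], [2,4,5]

so the chain groups are C_0 ≅ Z^6, C_1 ≅ Z^15, C_2 ≅ Z^10.

Boundary ∂_1: C_1 → C_0 is given by ∂[p,q] = [q] − [p]. For instance
  ∂[1,3] = [3] − [1].
The 6×15 boundary matrix has rank 5 and Smith normal form diag(1,1,1,1,1).

∂_2: C_2 → C_1 acts by ∂[p,q,r] = [q,r] − [p,r] + [p,q]. For instance
  ∂[2,4,5] = [4,5] − [2,5] + [2,4],
  ∂[0,4,5] = [4,5] − [0,5] + [0,4].
This gives a 15×10 integer matrix of rank 10; reducing to Smith normal form yields diagonal entries (1,1,1,1,1,1,1,1,1,2).

Computing H_k = (kernel of ∂_k) / (image of ∂_{k+1}):

  H_0: rank C_0 − rank ∂_1 = 6 − 5 = 1, and the invariant factors of ∂_1 are all 1, so H_0 ≅ Z.
  H_1: rank ker ∂_1 − rank ∂_2 = (15 − 5) − 10 = 0, and ∂_2 has invariant factor 2 > 1, so H_1 ≅ Z/2.
  H_2: rank ker ∂_2 − rank ∂_3 = (10 − 10) − 0 = 0, and there is no ∂_3, so H_2 ≅ 0.

(K is a triangulation of the real projective plane RP^2.)

H_0 = Z,  H_1 = Z/2,  H_2 = 0.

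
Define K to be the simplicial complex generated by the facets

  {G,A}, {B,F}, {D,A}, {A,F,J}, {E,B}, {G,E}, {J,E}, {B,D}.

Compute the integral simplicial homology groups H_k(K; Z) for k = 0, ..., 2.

H_0 = Z,  H_1 = Z^3,  H_2 = 0.

We work with the vertex ordering A < B < D < E < F < G < J. The simplices of K, each written with vertices in increasing order, are:

  0-simplices (7): A, B, D, E, F, G, J
  1-simplices (10): AD, AF, AG, AJ, BD, BE, BF, EG, EJ, FJ
  2-simplices (1): AFJ

so the chain groups are C_0 ≅ Z^7, C_1 ≅ Z^10, C_2 ≅ Z^1.

∂_1: C_1 → C_0 maps an edge to its endpoints' difference, ∂[p,q] = q − p. For instance
  ∂BE = E − B.
The resulting 7×10 matrix has rank 6, and its Smith normal form has invariant factors (1,1,1,1,1,1).

Boundary ∂_2: C_2 → C_1 maps a triangle to the signed sum of its edges. For instance
  ∂AFJ = FJ − AJ + AF.
The resulting 10×1 matrix has rank 1, and its Smith normal form has invariant factors (1).

Now H_k = ker ∂_k / im ∂_{k+1}, so:

  H_0: rank C_0 − rank ∂_1 = 7 − 6 = 1, and the invariant factors of ∂_1 are all 1, so H_0 ≅ Z.
  H_1: rank ker ∂_1 − rank ∂_2 = (10 − 6) − 1 = 3, and the invariant factors of ∂_2 are all 1, so H_1 ≅ Z^3.
  H_2: rank ker ∂_2 − rank ∂_3 = (1 − 1) − 0 = 0, and there is no ∂_3, so H_2 ≅ 0.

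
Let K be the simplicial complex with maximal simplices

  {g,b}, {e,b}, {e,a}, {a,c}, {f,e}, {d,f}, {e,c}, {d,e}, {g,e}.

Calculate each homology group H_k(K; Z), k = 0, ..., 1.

K has 7 vertices, 9 edges.
rank ∂_0 = 0, rank ∂_1 = 6 ⇒ b_0 = 7 − 0 − 6 = 1; all invariant factors of ∂_1 are 1 so no torsion. So H_0 ≅ Z.
rank ∂_1 = 6, rank ∂_2 = 0 ⇒ b_1 = 9 − 6 − 0 = 3. So H_1 ≅ Z^3.

H_0 ≅ Z,  H_1 ≅ Z^3.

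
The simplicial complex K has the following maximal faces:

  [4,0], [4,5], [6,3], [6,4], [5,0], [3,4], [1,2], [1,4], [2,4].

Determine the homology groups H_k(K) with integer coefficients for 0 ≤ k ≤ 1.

We work with the vertex ordering 0 < 1 < 2 < 3 < 4 < 5 < 6. The simplices of K, each written with vertices in increasing order, are:

  0-simplices (7): [0], [1], [2], [3], [4], [5], [6]
  1-simplices (9): [0,4], [0,5], [1,2], [1,4], [2,4], [3,4], [3,6], [4,5], [4,6]

giving chain groups C_0 ≅ Z^7, C_1 ≅ Z^9.

The boundary map ∂_1: C_1 → C_0 is given by ∂[p,q] = [q] − [p]. For instance
  ∂[3,6] = [6] − [3].
This gives a 7×9 integer matrix of rank 6; reducing to Smith normal form yields diagonal entries (1,1,1,1,1,1).

Reading off H_k = ker ∂_k / im ∂_{k+1}:

  H_0: rank C_0 − rank ∂_1 = 7 − 6 = 1, and the invariant factors of ∂_1 are all 1, so H_0 ≅ Z.
  H_1: rank ker ∂_1 − rank ∂_2 = (9 − 6) − 0 = 3, and there is no ∂_2, so H_1 ≅ Z^3.

H_0 = Z,  H_1 = Z^3.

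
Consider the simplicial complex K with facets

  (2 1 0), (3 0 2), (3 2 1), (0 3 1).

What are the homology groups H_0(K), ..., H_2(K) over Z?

Take the total order 0 < 1 < 2 < 3 on the vertex set. Then K (dimension 2) consists of the simplices:

  0-simplices (4): [0], [1], [2], [3]
  1-simplices (6): [0,1], [0,2], [0,3], [1,2], [1,3], [2,3]
  2-simplices (4): [0,1,2], [0,1,3], [0,2,3], [1,2,3]

so the chain groups are C_0 ≅ Z^4, C_1 ≅ Z^6, C_2 ≅ Z^4.

∂_1: C_1 → C_0 sends each edge [p,q] (with p < q) to q − p.
The resulting 4×6 matrix has rank 3, and its Smith normal form has invariant factors (1,1,1).

Boundary ∂_2: C_2 → C_1 maps a triangle to the signed sum of its edges. For instance
  ∂[0,2,3] = [2,3] − [0,3] + [0,2],
  ∂[0,1,3] = [1,3] − [0,3] + [0,1].
The resulting 6×4 matrix has rank 3, and its Smith normal form has invariant factors (1,1,1).

Computing H_k = (kernel of ∂_k) / (image of ∂_{k+1}):

  H_0: rank C_0 − rank ∂_1 = 4 − 3 = 1, and the invariant factors of ∂_1 are all 1, so H_0 ≅ Z.
  H_1: rank ker ∂_1 − rank ∂_2 = (6 − 3) − 3 = 0, and the invariant factors of ∂_2 are all 1, so H_1 ≅ 0.
  H_2: rank ker ∂_2 − rank ∂_3 = (4 − 3) − 0 = 1, and there is no ∂_3, so H_2 ≅ Z.

(K is a triangulation of the 2-sphere S^2.)

H_0 = Z,  H_1 = 0,  H_2 = Z.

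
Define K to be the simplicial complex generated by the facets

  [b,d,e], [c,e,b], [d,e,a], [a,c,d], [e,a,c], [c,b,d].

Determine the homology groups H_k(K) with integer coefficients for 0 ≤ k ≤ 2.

Fix the vertex order a < b < c < d < e and write every simplex with vertices in increasing order. Then dim K = 2 and the simplices of K are:

  0-simplices (5): a, b, c, d, e
  1-simplices (9): ac, ad, ae, bc, bd, be, cd, ce, de
  2-simplices (6): acd, ace, ade, bcd, bce, bde

Hence C_0 ≅ Z^5, C_1 ≅ Z^9, C_2 ≅ Z^6.

The boundary map ∂_1: C_1 → C_0 is given by ∂[p,q] = [q] − [p]. For instance
  ∂bc = c − b.
This gives a 5×9 integer matrix of rank 4; reducing to Smith normal form yields diagonal entries (1,1,1,1).

The boundary map ∂_2: C_2 → C_1 maps a triangle to the signed sum of its edges. For instance
  ∂ace = ce − ae + ac,
  ∂bce = ce − be + bc.
This gives a 9×6 integer matrix of rank 5; reducing to Smith normal form yields diagonal entries (1,1,1,1,1).

Now H_k = ker ∂_k / im ∂_{k+1}, so:

  H_0: rank C_0 − rank ∂_1 = 5 − 4 = 1, and the invariant factors of ∂_1 are all 1, so H_0 = Z.
  H_1: rank ker ∂_1 − rank ∂_2 = (9 − 4) − 5 = 0, and the invariant factors of ∂_2 are all 1, so H_1 = 0.
  H_2: rank ker ∂_2 − rank ∂_3 = (6 − 5) − 0 = 1, and there is no ∂_3, so H_2 = Z.

(K is a triangulation of the 2-sphere S^2.)

H_0 ≅ Z,  H_1 = 0,  H_2 ≅ Z.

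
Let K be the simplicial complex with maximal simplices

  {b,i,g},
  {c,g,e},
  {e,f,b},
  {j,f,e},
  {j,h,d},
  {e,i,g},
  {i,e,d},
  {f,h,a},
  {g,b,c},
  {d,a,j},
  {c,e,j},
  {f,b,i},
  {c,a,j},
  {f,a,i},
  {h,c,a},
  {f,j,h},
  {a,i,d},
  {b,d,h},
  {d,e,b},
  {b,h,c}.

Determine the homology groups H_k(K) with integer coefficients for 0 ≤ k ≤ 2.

H_0 = Z,  H_1 = Z ⊕ Z_2,  H_2 = 0.

Fix the vertex order a < b < c < d < e < f < g < h < i < j and write every simplex with vertices in increasing order. Then dim K = 2 and the simplices of K are:

  0-simplices (10): a, b, c, d, e, f, g, h, i, j
  1-simplices (30): ac, ad, af, ah, ai, aj, bc, bd, be, bf, bg, bh, bi, ce, cg, ch, cj, de, dh, di, dj, ef, eg, ei, ej, fh, fi, fj, gi, hj
  2-simplices (20): ach, acj, adi, adj, afh, afi, bcg, bch, bde, bdh, bef, bfi, bgi, ceg, cej, dei, dhj, efj, egi, fhj

Hence C_0 ≅ Z^10, C_1 ≅ Z^30, C_2 ≅ Z^20.

Boundary ∂_1: C_1 → C_0 sends each edge [p,q] (with p < q) to q − p. For instance
  ∂ac = c − a.
The resulting 10×30 matrix has rank 9, and its Smith normal form has invariant factors (1,1,1,1,1,1,1,1,1).

The boundary map ∂_2: C_2 → C_1 sends each 2-simplex [p,q,r] to [q,r] − [p,r] + [p,q]. For instance
  ∂cej = ej − cj + ce,
  ∂afh = fh − ah + af.
The 30×20 boundary matrix has rank 20 and Smith normal form diag(1,1,1,1,1,1,1,1,1,1,1,1,1,1,1,1,1,1,1,2).

Reading off H_k = ker ∂_k / im ∂_{k+1}:

  H_0: rank C_0 − rank ∂_1 = 10 − 9 = 1, and the invariant factors of ∂_1 are all 1, so H_0 = Z.
  H_1: rank ker ∂_1 − rank ∂_2 = (30 − 9) − 20 = 1, and ∂_2 has invariant factor 2 > 1, so H_1 = Z ⊕ Z_2.
  H_2: rank ker ∂_2 − rank ∂_3 = (20 − 20) − 0 = 0, and there is no ∂_3, so H_2 = 0.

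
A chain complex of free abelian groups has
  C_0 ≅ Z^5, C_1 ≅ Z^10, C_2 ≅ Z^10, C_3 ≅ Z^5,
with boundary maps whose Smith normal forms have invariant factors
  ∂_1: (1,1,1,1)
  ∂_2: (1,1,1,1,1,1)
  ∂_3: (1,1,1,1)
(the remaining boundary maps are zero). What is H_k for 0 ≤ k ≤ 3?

H_0 = Z,  H_1 = 0,  H_2 = 0,  H_3 = Z.

H_0: b_0 = 5 − 0 − 4 = 1; torsion from ∂_1 factors > 1: none. So H_0 = Z.
H_1: b_1 = 10 − 4 − 6 = 0; torsion from ∂_2 factors > 1: none. So H_1 = 0.
H_2: b_2 = 10 − 6 − 4 = 0; torsion from ∂_3 factors > 1: none. So H_2 = 0.
H_3: b_3 = 5 − 4 − 0 = 1; torsion from ∂_4 factors > 1: none. So H_3 = Z.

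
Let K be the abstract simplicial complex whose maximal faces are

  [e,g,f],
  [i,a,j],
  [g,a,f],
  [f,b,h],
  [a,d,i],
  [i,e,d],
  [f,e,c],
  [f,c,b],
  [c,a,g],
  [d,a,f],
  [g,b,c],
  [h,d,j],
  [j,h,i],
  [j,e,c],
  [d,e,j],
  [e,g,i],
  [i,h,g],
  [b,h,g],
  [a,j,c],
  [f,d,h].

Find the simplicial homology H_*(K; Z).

Take the total order a < b < c < d < e < f < g < h < i < j on the vertex set. Then K (dimension 2) consists of the simplices:

  0-simplices (10): a, b, c, d, e, f, g, h, i, j
  1-simplices (30): ac, ad, af, ag, ai, aj, bc, bf, bg, bh, ce, cf, cg, cj, de, df, dh, di, dj, ef, eg, ei, ej, fg, fh, gh, gi, hi, hj, ij
  2-simplices (20): acg, acj, adf, adi, afg, aij, bcf, bcg, bfh, bgh, cef, cej, dei, dej, dfh, dhj, efg, egi, ghi, hij

so the chain groups are C_0 ≅ Z^10, C_1 ≅ Z^30, C_2 ≅ Z^20.

∂_1: C_1 → C_0 is given by ∂[p,q] = [q] − [p]. For instance
  ∂cj = j − c.
The resulting 10×30 matrix has rank 9, and its Smith normal form has invariant factors (1,1,1,1,1,1,1,1,1).

The boundary map ∂_2: C_2 → C_1 maps a triangle to the signed sum of its edges. For instance
  ∂ghi = hi − gi + gh,
  ∂hij = ij − hj + hi.
As a 30×20 matrix over Z this has rank 20, with invariant factors (1,1,1,1,1,1,1,1,1,1,1,1,1,1,1,1,1,1,1,2).

Now H_k = ker ∂_k / im ∂_{k+1}, so:

  H_0: rank C_0 − rank ∂_1 = 10 − 9 = 1, and the invariant factors of ∂_1 are all 1, so H_0 ≅ Z.
  H_1: rank ker ∂_1 − rank ∂_2 = (30 − 9) − 20 = 1, and ∂_2 has invariant factor 2 > 1, so H_1 ≅ Z ⊕ Z/2.
  H_2: rank ker ∂_2 − rank ∂_3 = (20 − 20) − 0 = 0, and there is no ∂_3, so H_2 ≅ 0.

As a check, the Euler characteristic is 10 − 30 + 20 = 0, which agrees with 1 − 1 + 0 = 0.

H_0 = Z,  H_1 = Z ⊕ Z/2,  H_2 = 0.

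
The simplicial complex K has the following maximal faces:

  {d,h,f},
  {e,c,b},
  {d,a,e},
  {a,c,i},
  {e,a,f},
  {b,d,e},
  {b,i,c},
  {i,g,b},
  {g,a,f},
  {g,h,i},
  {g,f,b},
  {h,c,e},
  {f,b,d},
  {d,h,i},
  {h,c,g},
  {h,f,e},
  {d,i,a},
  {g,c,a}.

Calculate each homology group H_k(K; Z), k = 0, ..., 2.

H_0 = Z,  H_1 = Z ⊕ Z/2,  H_2 = 0.

We work with the vertex ordering a < b < c < d < e < f < g < h < i. The simplices of K, each written with vertices in increasing order, are:

  0-simplices (9): a, b, c, d, e, f, g, h, i
  1-simplices (27): ac, ad, ae, af, ag, ai, bc, bd, be, bf, bg, bi, ce, cg, ch, ci, de, df, dh, di, ef, eh, fg, fh, gh, gi, hi
  2-simplices (18): acg, aci, ade, adi, aef, afg, bce, bci, bde, bdf, bfg, bgi, ceh, cgh, dfh, dhi, efh, ghi

giving chain groups C_0 ≅ Z^9, C_1 ≅ Z^27, C_2 ≅ Z^18.

Boundary ∂_1: C_1 → C_0 maps an edge to its endpoints' difference, ∂[p,q] = q − p. For instance
  ∂fh = h − f.
As a 9×27 matrix over Z this has rank 8, with invariant factors (1,1,1,1,1,1,1,1).

Boundary ∂_2: C_2 → C_1 acts by ∂[p,q,r] = [q,r] − [p,r] + [p,q]. For instance
  ∂ade = de − ae + ad,
  ∂ceh = eh − ch + ce.
This gives a 27×18 integer matrix of rank 18; reducing to Smith normal form yields diagonal entries (1,1,1,1,1,1,1,1,1,1,1,1,1,1,1,1,1,2).

Now H_k = ker ∂_k / im ∂_{k+1}, so:

  H_0: rank C_0 − rank ∂_1 = 9 − 8 = 1, and the invariant factors of ∂_1 are all 1, so H_0 ≅ Z.
  H_1: rank ker ∂_1 − rank ∂_2 = (27 − 8) − 18 = 1, and ∂_2 has invariant factor 2 > 1, so H_1 ≅ Z ⊕ Z/2.
  H_2: rank ker ∂_2 − rank ∂_3 = (18 − 18) − 0 = 0, and there is no ∂_3, so H_2 ≅ 0.

As a check, the Euler characteristic is 9 − 27 + 18 = 0, which agrees with 1 − 1 + 0 = 0.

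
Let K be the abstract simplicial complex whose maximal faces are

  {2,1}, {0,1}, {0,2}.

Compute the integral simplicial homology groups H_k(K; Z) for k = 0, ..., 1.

Order the vertices as 0 < 1 < 2. Listing each simplex with vertices in this order, K has dimension 1 with simplices:

  0-simplices (3): [0], [1], [2]
  1-simplices (3): [0,1], [0,2], [1,2]

giving chain groups C_0 ≅ Z^3, C_1 ≅ Z^3.

∂_1: C_1 → C_0 is given by ∂[p,q] = [q] − [p]. For instance
  ∂[0,1] = [1] − [0].
The resulting 3×3 matrix has rank 2, and its Smith normal form has invariant factors (1,1).

Computing H_k = (kernel of ∂_k) / (image of ∂_{k+1}):

  H_0: rank C_0 − rank ∂_1 = 3 − 2 = 1, and the invariant factors of ∂_1 are all 1, so H_0 ≅ Z.
  H_1: rank ker ∂_1 − rank ∂_2 = (3 − 2) − 0 = 1, and there is no ∂_2, so H_1 ≅ Z.

H_0 ≅ Z,  H_1 ≅ Z.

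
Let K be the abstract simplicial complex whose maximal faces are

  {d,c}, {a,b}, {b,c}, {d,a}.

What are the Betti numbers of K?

b_0 = 1, b_1 = 1.

Take the total order a < b < c < d on the vertex set. Then K (dimension 1) consists of the simplices:

  0-simplices (4): a, b, c, d
  1-simplices (4): ab, ad, bc, cd

giving chain groups C_0 ≅ Z^4, C_1 ≅ Z^4.

Boundary ∂_1: C_1 → C_0 sends each edge [p,q] (with p < q) to q − p.
As a 4×4 matrix over Z this has rank 3, with invariant factors (1,1,1).

Reading off H_k = ker ∂_k / im ∂_{k+1}:

  H_0: rank C_0 − rank ∂_1 = 4 − 3 = 1, and the invariant factors of ∂_1 are all 1, so H_0 = Z.
  H_1: rank ker ∂_1 − rank ∂_2 = (4 − 3) − 0 = 1, and there is no ∂_2, so H_1 = Z.

As a check, the Euler characteristic is 4 − 4 = 0, which agrees with 1 − 1 = 0.
(K is a triangulation of the circle S^1.)

Hence the Betti numbers are b_0 = 1, b_1 = 1.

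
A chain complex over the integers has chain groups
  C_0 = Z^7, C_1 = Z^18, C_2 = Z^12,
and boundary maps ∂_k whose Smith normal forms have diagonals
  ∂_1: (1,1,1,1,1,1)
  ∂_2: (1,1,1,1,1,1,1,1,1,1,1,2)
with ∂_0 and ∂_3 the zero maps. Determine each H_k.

H_0 = Z,  H_1 = Z/2Z,  H_2 = 0.

H_0: b_0 = 7 − 0 − 6 = 1; torsion from ∂_1 factors > 1: none. So H_0 = Z.
H_1: b_1 = 18 − 6 − 12 = 0; torsion from ∂_2 factors > 1: [2]. So H_1 = Z/2Z.
H_2: b_2 = 12 − 12 − 0 = 0; torsion from ∂_3 factors > 1: none. So H_2 = 0.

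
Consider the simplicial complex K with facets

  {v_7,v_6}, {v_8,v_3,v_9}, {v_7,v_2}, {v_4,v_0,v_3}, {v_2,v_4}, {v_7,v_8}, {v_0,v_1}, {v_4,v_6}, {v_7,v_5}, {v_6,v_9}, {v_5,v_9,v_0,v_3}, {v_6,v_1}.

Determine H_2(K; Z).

We work with the vertex ordering v_0 < v_1 < v_2 < v_3 < v_4 < v_5 < v_6 < v_7 < v_8 < v_9. The simplices of K, each written with vertices in increasing order, are:

  0-simplices (10): [v_0], [v_1], [v_2], [v_3], [v_4], [v_5], [v_6], [v_7], [v_8], [v_9]
  1-simplices (19): (19 of them)
  2-simplices (6): [v_0,v_3,v_4], [v_0,v_3,v_5], [v_0,v_3,v_9], [v_0,v_5,v_9], [v_3,v_5,v_9], [v_3,v_8,v_9]
  3-simplices (1): [v_0,v_3,v_5,v_9]

so the chain groups are C_0 ≅ Z^10, C_1 ≅ Z^19, C_2 ≅ Z^6, C_3 ≅ Z^1.

∂_1: C_1 → C_0 is given by ∂[p,q] = [q] − [p]. For instance
  ∂[v_6,v_7] = [v_7] − [v_6].
This gives a 10×19 integer matrix of rank 9; reducing to Smith normal form yields diagonal entries (1,1,1,1,1,1,1,1,1).

Boundary ∂_2: C_2 → C_1 maps a triangle to the signed sum of its edges. For instance
  ∂[v_0,v_3,v_4] = [v_3,v_4] − [v_0,v_4] + [v_0,v_3],
  ∂[v_0,v_5,v_9] = [v_5,v_9] − [v_0,v_9] + [v_0,v_5].
The 19×6 boundary matrix has rank 5 and Smith normal form diag(1,1,1,1,1).

∂_3: C_3 → C_2 sends each 3-simplex σ to the alternating sum Σ_i (−1)^i (σ with its i-th vertex removed). For instance
  ∂[v_0,v_3,v_5,v_9] = [v_3,v_5,v_9] − [v_0,v_5,v_9] + [v_0,v_3,v_9] − [v_0,v_3,v_5].
The resulting 6×1 matrix has rank 1, and its Smith normal form has invariant factors (1).

From H_k ≅ ker(∂_k) / im(∂_{k+1}) we obtain:

  H_2: rank ker ∂_2 − rank ∂_3 = (6 − 5) − 1 = 0, and the invariant factors of ∂_3 are all 1, so H_2 = 0.

H_2 ≅ 0.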